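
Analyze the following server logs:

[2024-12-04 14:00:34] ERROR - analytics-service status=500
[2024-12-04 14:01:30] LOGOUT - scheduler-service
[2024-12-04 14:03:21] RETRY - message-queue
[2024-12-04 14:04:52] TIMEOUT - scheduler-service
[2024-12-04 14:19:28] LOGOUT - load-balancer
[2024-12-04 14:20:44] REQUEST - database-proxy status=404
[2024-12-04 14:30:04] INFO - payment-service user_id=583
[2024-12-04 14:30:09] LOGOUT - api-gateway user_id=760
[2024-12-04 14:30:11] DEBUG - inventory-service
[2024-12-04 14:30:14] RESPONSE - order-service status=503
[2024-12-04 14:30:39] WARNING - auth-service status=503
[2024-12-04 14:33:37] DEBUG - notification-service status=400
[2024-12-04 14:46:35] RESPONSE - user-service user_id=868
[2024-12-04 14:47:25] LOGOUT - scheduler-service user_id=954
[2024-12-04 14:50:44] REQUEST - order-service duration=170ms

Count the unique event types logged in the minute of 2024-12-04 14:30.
5

To count unique event types:

1. Filter events in the minute starting at 2024-12-04 14:30
2. Extract event types from matching entries
3. Count unique types: 5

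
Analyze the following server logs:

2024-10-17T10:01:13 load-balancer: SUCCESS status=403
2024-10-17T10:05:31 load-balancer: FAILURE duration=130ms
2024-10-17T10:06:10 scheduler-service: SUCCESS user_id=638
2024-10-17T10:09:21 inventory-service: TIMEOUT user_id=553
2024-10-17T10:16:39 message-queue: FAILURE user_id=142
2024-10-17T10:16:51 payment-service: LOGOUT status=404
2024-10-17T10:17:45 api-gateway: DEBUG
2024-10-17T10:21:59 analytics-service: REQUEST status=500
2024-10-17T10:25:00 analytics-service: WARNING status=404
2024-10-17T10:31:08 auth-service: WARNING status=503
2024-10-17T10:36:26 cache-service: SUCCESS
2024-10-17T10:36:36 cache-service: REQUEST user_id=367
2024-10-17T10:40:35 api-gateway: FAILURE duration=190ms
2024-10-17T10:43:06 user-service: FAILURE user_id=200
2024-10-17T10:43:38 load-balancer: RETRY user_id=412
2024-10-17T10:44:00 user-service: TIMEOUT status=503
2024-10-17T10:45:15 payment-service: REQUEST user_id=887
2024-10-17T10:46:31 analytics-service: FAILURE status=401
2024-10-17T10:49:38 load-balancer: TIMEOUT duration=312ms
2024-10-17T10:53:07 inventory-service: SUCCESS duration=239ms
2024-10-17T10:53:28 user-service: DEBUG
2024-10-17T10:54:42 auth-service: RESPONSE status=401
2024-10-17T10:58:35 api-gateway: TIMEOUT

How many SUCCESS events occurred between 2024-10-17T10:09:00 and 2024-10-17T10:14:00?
0

To count events in the time window:

1. Window boundaries: 2024-10-17T10:09:00 to 2024-10-17T10:14:00
2. Filter for SUCCESS events within this window
3. Count matching events: 0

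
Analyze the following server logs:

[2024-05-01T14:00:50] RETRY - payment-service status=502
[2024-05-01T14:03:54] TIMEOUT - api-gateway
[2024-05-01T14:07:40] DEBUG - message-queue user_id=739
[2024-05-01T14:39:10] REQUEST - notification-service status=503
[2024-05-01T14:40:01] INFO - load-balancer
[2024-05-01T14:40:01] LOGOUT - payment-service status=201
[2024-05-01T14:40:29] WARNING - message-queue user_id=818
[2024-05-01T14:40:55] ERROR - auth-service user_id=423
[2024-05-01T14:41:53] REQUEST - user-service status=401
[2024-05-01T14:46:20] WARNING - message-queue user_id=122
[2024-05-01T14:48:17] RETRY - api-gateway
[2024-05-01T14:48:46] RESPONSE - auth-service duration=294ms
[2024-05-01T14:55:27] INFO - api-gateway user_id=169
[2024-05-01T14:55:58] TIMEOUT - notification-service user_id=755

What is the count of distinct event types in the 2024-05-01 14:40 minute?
4

To count unique event types:

1. Filter events in the minute starting at 2024-05-01 14:40
2. Extract event types from matching entries
3. Count unique types: 4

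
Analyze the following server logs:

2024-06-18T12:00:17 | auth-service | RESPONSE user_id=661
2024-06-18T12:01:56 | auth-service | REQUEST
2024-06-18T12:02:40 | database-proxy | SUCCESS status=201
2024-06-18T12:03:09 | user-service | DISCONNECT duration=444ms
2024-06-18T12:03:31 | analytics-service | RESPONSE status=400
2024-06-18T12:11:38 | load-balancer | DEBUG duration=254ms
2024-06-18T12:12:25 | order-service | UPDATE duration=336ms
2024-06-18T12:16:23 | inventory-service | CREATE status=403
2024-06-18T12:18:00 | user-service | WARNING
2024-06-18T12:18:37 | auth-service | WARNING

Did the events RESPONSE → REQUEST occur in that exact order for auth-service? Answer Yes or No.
Yes

To verify sequence order:

1. Find all events in sequence RESPONSE → REQUEST for auth-service
2. Extract their timestamps
3. Check if timestamps are in ascending order
4. Result: Yes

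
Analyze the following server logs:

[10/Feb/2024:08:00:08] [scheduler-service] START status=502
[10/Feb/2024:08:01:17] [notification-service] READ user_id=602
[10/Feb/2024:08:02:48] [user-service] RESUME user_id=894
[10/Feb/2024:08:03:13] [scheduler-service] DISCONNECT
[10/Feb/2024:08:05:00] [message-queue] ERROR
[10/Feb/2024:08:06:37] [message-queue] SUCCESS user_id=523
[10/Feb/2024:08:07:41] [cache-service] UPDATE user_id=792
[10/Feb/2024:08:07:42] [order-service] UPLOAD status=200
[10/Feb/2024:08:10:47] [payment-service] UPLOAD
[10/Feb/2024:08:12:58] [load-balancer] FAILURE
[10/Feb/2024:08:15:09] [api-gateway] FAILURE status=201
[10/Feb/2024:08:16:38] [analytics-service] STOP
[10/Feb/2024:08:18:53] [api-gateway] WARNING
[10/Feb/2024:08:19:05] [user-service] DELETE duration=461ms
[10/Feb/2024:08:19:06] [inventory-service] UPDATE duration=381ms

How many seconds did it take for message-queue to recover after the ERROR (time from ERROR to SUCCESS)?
97

To calculate recovery time:

1. Find ERROR event for message-queue: 10/Feb/2024:08:05:00
2. Find next SUCCESS event for message-queue: 10/Feb/2024:08:06:37
3. Recovery time: 10/Feb/2024:08:06:37 - 10/Feb/2024:08:05:00 = 97 seconds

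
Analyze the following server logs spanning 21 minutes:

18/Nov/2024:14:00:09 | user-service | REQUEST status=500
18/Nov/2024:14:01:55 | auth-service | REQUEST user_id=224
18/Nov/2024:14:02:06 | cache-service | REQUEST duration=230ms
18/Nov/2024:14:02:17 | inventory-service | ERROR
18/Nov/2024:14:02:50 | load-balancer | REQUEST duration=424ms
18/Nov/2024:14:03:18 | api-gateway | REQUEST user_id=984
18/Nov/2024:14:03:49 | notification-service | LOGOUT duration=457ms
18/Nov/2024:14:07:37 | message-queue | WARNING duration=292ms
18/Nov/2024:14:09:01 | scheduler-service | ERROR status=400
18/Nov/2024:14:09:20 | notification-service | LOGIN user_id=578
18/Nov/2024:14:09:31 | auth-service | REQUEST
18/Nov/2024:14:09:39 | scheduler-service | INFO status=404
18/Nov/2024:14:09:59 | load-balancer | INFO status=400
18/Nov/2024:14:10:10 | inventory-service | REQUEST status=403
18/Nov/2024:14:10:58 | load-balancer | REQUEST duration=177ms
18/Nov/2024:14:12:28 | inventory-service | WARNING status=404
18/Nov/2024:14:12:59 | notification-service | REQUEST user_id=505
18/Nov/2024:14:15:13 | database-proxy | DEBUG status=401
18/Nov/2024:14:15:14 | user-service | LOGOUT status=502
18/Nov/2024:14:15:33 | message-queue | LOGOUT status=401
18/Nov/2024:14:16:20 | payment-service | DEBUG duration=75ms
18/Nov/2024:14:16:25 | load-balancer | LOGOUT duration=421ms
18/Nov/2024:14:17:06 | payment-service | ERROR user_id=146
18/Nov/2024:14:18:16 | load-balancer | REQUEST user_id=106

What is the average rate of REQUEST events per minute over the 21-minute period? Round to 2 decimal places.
0.48

To calculate the rate:

1. Count total REQUEST events: 10
2. Total time period: 21 minutes
3. Rate = 10 / 21 = 0.48 events per minute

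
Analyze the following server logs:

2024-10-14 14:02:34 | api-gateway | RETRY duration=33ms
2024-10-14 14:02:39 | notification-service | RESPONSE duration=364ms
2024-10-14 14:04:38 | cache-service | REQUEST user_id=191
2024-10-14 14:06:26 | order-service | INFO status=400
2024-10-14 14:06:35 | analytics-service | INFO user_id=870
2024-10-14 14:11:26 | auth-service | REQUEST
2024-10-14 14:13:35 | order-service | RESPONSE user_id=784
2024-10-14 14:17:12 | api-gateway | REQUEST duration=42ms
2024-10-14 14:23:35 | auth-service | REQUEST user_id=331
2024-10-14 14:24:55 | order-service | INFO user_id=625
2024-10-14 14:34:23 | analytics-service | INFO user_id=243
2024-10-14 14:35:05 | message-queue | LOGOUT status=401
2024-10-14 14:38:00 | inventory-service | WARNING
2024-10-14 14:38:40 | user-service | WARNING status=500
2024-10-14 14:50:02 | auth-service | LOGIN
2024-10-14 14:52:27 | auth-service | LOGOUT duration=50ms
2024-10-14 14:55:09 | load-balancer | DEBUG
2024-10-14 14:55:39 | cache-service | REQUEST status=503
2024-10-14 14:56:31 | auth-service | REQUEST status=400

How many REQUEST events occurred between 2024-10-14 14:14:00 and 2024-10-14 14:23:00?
1

To count events in the time window:

1. Window boundaries: 2024-10-14 14:14:00 to 2024-10-14 14:23:00
2. Filter for REQUEST events within this window
3. Count matching events: 1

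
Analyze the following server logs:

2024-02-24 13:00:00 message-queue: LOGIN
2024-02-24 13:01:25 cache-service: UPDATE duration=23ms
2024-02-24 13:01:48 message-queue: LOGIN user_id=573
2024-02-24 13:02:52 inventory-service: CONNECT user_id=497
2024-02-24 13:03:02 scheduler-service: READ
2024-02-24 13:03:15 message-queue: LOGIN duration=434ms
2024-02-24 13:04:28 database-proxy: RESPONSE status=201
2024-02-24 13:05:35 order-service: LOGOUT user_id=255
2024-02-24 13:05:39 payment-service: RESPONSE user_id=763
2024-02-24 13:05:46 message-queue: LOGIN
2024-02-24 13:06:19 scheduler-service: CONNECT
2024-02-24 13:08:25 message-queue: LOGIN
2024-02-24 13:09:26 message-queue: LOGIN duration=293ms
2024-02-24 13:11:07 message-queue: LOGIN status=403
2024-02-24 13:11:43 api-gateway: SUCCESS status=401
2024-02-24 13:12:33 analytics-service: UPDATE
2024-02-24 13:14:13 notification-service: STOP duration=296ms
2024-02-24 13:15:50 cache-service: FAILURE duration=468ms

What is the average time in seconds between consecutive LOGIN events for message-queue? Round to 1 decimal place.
111.2

To calculate average interval:

1. Find all LOGIN events for message-queue in order
2. Calculate time gaps between consecutive events
3. Compute mean of gaps: 667 / 6 = 111.2 seconds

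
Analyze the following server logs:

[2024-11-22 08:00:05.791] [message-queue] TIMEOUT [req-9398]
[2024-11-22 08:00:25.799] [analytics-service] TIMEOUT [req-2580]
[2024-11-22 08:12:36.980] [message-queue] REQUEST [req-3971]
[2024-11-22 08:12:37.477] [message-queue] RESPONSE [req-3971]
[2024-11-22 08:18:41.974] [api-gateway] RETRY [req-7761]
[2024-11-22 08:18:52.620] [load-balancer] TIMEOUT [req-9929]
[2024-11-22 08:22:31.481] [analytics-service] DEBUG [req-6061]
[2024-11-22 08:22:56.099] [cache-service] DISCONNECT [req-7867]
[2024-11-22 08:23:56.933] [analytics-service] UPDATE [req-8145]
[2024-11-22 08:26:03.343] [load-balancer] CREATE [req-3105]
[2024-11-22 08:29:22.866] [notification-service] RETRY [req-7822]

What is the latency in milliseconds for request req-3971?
497

To calculate latency:

1. Find REQUEST with id req-3971: 2024-11-22 08:12:36.980
2. Find RESPONSE with id req-3971: 2024-11-22 08:12:37.477
3. Latency: 2024-11-22 08:12:37.477 - 2024-11-22 08:12:36.980 = 497ms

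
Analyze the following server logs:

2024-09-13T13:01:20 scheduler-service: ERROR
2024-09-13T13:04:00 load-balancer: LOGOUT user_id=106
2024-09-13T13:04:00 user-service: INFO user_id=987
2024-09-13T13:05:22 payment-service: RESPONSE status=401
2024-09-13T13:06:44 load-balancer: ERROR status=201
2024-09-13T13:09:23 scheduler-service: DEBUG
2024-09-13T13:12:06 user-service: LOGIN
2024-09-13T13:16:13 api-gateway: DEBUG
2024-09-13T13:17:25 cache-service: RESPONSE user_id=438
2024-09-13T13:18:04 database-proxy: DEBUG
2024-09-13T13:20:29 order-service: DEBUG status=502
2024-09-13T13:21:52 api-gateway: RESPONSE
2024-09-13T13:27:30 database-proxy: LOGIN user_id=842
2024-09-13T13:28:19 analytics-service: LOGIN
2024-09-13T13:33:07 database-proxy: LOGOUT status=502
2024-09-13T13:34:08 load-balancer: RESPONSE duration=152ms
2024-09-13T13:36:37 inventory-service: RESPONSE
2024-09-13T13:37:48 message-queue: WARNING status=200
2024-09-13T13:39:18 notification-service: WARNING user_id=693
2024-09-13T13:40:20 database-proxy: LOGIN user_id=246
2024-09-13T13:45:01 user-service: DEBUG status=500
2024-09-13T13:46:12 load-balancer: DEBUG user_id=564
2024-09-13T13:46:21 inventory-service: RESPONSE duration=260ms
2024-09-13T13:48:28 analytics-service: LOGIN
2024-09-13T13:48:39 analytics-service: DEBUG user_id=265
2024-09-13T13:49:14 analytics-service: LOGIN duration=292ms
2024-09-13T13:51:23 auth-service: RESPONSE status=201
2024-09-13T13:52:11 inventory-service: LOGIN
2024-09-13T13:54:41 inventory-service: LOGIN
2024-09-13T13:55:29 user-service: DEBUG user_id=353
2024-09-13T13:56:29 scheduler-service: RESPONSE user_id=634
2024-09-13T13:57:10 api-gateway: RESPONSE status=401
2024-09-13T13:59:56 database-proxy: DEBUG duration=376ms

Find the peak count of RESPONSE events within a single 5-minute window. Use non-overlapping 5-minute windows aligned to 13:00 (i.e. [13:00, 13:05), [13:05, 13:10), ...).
2

To find the burst window:

1. Divide the log period into non-overlapping 5-minute windows starting at 13:00
2. Count RESPONSE events in each window
3. Find the window with maximum count
4. Maximum events in a window: 2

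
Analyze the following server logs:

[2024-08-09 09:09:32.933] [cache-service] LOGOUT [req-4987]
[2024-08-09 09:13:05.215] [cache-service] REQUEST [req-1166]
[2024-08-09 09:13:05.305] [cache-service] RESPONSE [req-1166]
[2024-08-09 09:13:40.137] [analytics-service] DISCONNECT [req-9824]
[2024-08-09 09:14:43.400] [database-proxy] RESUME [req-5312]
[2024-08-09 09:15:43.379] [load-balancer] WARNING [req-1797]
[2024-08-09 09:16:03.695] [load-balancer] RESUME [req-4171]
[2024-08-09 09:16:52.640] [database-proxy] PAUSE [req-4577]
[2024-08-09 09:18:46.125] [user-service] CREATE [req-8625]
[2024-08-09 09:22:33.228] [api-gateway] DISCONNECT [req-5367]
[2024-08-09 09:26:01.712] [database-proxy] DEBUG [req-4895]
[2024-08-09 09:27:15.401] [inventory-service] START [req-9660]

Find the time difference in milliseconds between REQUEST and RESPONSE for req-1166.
90

To calculate latency:

1. Find REQUEST with id req-1166: 2024-08-09 09:13:05.215
2. Find RESPONSE with id req-1166: 2024-08-09 09:13:05.305
3. Latency: 2024-08-09 09:13:05.305 - 2024-08-09 09:13:05.215 = 90ms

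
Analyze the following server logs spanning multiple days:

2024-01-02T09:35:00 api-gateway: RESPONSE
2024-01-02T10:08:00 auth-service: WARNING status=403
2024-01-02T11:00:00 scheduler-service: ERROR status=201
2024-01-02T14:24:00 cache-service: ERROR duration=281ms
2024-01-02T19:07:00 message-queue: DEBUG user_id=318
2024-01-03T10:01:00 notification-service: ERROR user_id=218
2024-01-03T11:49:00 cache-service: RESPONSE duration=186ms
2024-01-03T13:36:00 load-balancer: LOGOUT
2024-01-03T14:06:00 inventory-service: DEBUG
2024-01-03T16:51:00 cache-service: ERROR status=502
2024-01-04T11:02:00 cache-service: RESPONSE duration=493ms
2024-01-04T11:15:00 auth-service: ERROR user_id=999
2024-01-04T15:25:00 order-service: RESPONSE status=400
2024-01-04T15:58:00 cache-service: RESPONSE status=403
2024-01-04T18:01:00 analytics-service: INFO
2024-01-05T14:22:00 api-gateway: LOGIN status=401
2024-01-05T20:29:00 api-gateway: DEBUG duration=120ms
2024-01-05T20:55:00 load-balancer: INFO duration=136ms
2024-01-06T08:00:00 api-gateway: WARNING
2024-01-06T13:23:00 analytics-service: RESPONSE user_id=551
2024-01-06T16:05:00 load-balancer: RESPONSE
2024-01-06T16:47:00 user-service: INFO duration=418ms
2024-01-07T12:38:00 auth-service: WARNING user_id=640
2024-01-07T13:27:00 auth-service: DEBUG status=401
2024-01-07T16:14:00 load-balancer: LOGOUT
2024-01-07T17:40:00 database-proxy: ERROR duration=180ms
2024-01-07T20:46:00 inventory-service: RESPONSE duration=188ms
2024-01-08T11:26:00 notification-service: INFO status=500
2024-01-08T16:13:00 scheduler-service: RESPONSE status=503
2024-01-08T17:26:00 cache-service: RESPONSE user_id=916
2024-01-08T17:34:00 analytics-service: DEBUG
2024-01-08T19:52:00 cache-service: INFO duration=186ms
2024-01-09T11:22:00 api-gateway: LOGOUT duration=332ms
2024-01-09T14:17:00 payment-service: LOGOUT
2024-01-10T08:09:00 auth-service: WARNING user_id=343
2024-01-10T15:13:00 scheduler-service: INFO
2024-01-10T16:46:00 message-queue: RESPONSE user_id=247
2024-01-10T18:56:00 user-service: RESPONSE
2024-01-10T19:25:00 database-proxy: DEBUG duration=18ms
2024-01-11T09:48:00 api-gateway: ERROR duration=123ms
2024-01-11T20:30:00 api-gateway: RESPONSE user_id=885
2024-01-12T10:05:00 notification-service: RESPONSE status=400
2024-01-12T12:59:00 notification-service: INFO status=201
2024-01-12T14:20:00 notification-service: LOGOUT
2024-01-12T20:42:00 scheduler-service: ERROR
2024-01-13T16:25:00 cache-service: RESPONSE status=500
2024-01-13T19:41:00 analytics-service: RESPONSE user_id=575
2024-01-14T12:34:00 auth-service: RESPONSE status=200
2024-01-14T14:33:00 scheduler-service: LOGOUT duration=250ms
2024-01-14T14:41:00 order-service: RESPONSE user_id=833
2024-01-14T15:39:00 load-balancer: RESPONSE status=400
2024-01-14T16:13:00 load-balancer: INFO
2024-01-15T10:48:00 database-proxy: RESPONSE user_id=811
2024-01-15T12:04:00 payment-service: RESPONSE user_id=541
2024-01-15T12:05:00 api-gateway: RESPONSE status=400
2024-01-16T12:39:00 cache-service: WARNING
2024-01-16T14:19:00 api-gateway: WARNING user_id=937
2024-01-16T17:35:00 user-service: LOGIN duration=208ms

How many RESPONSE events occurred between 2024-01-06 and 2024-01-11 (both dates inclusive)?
8

To filter by date range:

1. Date range: 2024-01-06 through 2024-01-11, both dates inclusive
2. Filter for RESPONSE events whose date falls in this range
3. Count matching events: 8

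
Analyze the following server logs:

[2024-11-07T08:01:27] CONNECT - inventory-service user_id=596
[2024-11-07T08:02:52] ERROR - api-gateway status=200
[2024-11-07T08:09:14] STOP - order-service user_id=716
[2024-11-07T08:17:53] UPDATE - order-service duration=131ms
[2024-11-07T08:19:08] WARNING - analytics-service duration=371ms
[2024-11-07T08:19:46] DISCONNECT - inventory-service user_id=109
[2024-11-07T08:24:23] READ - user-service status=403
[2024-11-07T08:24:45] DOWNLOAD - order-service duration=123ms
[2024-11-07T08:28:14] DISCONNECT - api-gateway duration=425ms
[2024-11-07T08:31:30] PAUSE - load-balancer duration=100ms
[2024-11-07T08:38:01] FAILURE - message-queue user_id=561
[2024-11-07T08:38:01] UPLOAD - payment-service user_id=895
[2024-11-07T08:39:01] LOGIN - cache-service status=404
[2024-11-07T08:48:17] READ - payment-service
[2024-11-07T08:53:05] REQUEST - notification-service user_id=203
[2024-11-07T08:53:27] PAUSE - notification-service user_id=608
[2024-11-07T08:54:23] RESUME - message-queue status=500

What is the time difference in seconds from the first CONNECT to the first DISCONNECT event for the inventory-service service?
1099

To find the time between events:

1. Locate the first CONNECT event for inventory-service: 2024-11-07T08:01:27
2. Locate the first DISCONNECT event for inventory-service: 2024-11-07T08:19:46
3. Calculate the difference: 2024-11-07T08:19:46 - 2024-11-07T08:01:27 = 1099 seconds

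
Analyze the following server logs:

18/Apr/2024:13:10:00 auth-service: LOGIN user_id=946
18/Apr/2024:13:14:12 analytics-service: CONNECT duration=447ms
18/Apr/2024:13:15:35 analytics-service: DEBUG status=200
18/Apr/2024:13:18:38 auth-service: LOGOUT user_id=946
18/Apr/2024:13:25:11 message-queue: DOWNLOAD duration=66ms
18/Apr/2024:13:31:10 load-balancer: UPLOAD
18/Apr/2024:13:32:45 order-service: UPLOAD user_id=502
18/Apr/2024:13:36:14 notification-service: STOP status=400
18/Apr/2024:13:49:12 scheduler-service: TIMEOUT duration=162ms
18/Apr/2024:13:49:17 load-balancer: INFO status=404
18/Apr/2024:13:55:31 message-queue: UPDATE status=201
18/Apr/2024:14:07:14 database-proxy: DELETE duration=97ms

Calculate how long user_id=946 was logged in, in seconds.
518

To calculate session duration:

1. Find LOGIN event for user_id=946: 18/Apr/2024:13:10:00
2. Find LOGOUT event for user_id=946: 18/Apr/2024:13:18:38
3. Session duration: 18/Apr/2024:13:18:38 - 18/Apr/2024:13:10:00 = 518 seconds (8 minutes)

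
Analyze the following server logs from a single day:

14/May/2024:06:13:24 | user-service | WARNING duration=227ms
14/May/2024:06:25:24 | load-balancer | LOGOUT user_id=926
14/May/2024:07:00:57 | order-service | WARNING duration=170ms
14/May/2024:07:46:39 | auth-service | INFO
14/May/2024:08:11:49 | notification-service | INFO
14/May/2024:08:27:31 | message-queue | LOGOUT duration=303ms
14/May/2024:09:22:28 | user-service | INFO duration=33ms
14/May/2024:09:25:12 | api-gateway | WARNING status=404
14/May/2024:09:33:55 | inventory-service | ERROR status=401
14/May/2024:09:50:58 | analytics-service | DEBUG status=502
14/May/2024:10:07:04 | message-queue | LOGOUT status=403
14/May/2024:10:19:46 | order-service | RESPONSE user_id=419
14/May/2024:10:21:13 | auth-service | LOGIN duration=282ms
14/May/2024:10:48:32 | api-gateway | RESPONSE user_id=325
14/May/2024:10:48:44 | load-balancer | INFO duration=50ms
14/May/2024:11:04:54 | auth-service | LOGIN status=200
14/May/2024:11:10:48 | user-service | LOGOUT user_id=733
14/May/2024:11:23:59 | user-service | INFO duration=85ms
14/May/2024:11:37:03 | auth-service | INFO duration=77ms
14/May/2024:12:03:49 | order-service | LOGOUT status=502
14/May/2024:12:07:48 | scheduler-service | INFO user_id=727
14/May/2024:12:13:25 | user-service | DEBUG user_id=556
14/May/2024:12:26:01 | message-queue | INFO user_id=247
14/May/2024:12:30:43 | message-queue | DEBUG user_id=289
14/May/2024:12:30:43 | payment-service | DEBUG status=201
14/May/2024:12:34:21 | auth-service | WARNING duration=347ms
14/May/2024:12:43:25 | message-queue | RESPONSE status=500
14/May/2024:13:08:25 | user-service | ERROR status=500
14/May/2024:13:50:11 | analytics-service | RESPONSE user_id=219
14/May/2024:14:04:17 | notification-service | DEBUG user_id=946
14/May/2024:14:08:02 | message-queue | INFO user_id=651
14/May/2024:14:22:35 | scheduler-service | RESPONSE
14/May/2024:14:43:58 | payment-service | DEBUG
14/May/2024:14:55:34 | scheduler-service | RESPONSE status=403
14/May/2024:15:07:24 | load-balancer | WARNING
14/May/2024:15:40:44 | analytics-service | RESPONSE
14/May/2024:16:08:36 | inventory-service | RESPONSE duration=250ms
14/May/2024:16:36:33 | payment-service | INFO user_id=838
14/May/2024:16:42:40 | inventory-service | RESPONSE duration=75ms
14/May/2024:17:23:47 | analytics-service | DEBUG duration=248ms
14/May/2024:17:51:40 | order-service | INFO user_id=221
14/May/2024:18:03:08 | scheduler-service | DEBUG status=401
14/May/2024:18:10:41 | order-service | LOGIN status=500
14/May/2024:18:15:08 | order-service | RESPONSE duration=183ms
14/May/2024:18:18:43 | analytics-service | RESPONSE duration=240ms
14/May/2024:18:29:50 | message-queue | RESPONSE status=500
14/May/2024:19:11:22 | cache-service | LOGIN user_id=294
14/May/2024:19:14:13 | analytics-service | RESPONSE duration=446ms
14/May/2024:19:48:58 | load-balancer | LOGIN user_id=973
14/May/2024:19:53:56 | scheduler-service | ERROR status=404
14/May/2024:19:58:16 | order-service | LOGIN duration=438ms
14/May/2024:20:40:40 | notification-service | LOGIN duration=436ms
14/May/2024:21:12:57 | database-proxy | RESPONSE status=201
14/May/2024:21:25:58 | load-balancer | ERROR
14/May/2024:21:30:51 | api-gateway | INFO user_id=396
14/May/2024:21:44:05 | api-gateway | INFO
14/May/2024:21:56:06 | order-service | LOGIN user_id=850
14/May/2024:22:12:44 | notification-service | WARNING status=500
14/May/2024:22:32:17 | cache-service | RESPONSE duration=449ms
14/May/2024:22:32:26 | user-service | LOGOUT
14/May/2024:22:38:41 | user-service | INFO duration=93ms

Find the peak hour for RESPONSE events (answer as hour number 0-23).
18

To find the peak hour:

1. Group all RESPONSE events by hour
2. Count events in each hour
3. Find hour with maximum count
4. Peak hour: 18 (with 3 events)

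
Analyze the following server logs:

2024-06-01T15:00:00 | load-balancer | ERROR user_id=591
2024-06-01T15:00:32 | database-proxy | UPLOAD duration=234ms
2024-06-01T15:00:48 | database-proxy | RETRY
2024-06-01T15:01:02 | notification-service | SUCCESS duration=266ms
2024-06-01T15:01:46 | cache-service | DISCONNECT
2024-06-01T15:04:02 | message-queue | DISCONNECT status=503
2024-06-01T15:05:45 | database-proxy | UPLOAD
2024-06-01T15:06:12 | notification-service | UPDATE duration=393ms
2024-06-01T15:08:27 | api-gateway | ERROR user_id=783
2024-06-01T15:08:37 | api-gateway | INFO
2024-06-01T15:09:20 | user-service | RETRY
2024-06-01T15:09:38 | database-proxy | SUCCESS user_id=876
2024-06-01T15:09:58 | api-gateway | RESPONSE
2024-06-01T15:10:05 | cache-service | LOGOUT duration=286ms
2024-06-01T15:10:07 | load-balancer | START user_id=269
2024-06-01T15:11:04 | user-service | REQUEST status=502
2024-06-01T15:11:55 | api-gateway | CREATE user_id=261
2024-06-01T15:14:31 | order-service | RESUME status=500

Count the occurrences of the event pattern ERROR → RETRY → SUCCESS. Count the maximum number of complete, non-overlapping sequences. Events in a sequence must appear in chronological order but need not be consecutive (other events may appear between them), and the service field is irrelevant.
2

To count sequences:

1. Look for pattern: ERROR → RETRY → SUCCESS
2. Greedily scan the log in chronological order, matching each sequence element in turn (ignoring service)
3. Each time the full pattern completes, increment the count and restart matching from the next event
4. Complete non-overlapping sequences found: 2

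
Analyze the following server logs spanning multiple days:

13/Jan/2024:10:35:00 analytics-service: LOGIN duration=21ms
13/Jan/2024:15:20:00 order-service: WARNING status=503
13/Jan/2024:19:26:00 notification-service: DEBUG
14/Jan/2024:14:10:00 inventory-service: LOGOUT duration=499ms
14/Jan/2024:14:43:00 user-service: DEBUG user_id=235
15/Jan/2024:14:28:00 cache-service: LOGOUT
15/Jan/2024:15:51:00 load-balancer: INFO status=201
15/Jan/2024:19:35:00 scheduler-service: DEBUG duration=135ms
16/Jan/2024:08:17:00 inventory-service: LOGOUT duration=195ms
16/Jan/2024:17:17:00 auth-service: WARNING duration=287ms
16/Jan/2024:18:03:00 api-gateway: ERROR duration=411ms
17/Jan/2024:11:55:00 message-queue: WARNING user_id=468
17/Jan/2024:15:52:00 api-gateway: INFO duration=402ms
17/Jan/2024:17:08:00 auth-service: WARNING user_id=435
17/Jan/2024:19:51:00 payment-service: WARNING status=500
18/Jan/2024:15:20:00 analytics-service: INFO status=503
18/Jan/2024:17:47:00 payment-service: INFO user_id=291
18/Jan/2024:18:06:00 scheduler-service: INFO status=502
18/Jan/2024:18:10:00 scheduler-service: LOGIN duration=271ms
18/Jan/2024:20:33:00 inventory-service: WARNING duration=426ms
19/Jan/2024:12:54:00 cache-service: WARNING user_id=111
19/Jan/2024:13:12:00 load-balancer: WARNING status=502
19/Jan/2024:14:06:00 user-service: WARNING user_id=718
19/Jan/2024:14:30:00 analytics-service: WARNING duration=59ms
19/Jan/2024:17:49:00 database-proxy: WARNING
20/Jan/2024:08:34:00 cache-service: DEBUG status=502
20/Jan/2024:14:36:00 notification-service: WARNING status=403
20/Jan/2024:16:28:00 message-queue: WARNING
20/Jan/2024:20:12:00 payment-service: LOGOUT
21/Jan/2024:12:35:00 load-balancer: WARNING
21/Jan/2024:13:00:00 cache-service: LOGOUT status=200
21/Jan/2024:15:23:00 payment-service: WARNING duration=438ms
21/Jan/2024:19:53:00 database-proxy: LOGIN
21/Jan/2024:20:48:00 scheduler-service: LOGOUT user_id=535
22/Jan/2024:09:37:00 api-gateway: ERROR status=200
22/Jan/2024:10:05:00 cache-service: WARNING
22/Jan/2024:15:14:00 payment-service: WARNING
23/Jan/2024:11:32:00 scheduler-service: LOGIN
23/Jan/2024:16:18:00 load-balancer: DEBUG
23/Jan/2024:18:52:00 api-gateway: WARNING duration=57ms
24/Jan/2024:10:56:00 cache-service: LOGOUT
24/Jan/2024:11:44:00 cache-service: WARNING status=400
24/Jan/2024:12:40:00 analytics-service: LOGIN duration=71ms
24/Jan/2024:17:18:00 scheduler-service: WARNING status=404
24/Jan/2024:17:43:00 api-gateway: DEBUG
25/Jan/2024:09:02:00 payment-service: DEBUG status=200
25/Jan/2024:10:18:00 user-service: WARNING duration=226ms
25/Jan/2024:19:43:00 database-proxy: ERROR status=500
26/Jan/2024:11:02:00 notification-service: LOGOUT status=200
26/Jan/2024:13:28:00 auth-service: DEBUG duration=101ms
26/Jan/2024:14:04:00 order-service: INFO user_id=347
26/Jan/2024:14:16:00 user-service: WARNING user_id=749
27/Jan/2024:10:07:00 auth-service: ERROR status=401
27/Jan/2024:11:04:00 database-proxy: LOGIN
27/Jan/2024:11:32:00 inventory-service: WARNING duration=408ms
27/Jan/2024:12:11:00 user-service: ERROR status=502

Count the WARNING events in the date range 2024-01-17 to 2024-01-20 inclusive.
11

To filter by date range:

1. Date range: 2024-01-17 through 2024-01-20, both dates inclusive
2. Filter for WARNING events whose date falls in this range
3. Count matching events: 11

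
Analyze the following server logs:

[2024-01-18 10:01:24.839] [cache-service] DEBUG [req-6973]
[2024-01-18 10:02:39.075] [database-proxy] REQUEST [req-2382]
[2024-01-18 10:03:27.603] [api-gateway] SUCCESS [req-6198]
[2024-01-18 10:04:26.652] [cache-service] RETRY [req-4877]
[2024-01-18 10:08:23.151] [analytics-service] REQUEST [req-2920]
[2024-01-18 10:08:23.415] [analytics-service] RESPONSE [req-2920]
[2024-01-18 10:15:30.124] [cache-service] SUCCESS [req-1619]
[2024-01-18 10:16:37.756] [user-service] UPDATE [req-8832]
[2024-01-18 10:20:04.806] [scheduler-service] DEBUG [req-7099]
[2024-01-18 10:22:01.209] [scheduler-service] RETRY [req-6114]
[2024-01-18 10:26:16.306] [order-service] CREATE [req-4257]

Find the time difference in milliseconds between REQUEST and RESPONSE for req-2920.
264

To calculate latency:

1. Find REQUEST with id req-2920: 2024-01-18 10:08:23.151
2. Find RESPONSE with id req-2920: 2024-01-18 10:08:23.415
3. Latency: 2024-01-18 10:08:23.415 - 2024-01-18 10:08:23.151 = 264ms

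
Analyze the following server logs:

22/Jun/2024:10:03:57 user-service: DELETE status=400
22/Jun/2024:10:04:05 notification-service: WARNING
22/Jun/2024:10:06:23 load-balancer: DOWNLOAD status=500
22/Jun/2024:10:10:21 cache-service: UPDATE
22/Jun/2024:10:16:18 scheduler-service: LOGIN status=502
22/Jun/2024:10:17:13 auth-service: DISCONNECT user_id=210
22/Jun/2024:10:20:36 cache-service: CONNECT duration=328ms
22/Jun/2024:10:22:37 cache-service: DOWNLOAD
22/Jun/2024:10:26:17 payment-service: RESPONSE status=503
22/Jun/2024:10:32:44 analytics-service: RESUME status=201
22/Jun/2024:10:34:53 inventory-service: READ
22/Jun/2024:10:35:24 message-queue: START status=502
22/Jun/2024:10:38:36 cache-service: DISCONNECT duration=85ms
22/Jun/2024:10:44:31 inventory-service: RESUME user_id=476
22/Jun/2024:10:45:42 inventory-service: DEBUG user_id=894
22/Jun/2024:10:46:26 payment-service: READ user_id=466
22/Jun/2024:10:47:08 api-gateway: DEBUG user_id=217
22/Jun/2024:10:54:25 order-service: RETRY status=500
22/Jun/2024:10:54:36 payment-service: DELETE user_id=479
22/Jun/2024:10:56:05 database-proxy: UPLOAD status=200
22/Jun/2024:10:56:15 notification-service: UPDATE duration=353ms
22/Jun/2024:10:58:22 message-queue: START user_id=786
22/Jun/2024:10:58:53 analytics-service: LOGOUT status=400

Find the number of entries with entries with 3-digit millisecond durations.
2

To find matching entries:

1. Pattern to match: entries with 3-digit millisecond durations
2. Scan each log entry for the pattern
3. Count matches: 2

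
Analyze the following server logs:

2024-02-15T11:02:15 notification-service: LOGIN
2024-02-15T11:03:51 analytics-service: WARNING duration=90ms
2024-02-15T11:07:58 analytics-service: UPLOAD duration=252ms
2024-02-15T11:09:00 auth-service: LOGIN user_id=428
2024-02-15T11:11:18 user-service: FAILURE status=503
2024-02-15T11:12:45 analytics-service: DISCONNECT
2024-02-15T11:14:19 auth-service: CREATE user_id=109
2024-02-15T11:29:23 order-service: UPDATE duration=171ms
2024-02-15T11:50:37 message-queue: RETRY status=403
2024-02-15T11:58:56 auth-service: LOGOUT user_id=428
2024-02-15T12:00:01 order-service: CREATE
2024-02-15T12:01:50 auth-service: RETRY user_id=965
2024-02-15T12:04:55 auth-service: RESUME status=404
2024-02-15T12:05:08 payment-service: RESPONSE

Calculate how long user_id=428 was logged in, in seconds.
2996

To calculate session duration:

1. Find LOGIN event for user_id=428: 2024-02-15T11:09:00
2. Find LOGOUT event for user_id=428: 2024-02-15T11:58:56
3. Session duration: 2024-02-15T11:58:56 - 2024-02-15T11:09:00 = 2996 seconds (49 minutes)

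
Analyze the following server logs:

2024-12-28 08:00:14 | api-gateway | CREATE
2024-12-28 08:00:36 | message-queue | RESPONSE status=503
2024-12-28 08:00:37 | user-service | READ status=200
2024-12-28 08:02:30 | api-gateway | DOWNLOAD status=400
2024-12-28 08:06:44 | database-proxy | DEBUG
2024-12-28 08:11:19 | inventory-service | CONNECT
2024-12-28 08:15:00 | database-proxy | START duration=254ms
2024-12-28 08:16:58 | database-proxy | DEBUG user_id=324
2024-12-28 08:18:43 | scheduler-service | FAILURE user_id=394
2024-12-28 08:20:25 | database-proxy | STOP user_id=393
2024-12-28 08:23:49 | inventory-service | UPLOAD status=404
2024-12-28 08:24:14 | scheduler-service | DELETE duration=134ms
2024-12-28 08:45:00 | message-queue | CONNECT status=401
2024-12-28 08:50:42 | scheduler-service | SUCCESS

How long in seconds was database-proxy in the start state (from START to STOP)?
325

To calculate state duration:

1. Find START event for database-proxy: 2024-12-28 08:15:00
2. Find STOP event for database-proxy: 2024-12-28 08:20:25
3. Calculate duration: 2024-12-28 08:20:25 - 2024-12-28 08:15:00 = 325 seconds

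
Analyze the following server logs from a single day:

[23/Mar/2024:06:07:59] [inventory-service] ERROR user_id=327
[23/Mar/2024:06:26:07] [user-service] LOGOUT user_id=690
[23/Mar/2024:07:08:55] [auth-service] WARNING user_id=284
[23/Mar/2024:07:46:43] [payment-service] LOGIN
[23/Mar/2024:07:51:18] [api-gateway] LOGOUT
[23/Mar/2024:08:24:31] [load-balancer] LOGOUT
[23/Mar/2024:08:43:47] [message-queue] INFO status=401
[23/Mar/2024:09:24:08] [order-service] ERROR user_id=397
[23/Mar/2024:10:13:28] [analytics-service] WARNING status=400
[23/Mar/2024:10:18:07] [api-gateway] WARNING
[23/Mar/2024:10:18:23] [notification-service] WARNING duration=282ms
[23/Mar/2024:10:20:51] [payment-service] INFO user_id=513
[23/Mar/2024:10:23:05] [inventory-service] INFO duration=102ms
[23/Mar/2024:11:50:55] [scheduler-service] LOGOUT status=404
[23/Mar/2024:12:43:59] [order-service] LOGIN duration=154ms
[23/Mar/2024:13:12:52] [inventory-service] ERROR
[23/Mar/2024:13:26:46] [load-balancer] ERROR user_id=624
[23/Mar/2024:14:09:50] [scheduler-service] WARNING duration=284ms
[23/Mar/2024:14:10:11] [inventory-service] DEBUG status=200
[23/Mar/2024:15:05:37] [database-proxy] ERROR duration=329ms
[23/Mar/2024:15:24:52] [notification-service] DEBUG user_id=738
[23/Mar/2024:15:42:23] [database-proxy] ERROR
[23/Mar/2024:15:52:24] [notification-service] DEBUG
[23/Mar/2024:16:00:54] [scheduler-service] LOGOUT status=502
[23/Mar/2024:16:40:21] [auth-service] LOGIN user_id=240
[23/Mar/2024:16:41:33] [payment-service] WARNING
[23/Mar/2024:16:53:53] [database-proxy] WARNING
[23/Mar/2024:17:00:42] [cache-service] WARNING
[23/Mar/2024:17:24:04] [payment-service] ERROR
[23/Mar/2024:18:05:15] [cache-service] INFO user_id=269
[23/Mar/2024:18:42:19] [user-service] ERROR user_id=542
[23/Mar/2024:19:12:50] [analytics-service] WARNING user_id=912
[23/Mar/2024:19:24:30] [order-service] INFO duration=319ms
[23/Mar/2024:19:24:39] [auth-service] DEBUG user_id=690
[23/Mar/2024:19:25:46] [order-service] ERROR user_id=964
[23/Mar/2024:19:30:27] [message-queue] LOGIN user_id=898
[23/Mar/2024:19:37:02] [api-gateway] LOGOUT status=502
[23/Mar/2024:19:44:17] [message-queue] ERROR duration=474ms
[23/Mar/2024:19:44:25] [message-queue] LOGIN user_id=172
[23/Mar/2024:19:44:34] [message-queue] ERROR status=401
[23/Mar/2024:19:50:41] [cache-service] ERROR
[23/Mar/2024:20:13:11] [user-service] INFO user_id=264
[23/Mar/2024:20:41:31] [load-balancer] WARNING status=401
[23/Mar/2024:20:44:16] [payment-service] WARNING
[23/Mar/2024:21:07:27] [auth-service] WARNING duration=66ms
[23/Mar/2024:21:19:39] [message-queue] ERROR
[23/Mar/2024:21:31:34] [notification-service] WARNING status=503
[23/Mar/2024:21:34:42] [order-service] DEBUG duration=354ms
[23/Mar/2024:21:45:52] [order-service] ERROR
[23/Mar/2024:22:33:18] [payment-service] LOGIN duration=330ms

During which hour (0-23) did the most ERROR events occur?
19

To find the peak hour:

1. Group all ERROR events by hour
2. Count events in each hour
3. Find hour with maximum count
4. Peak hour: 19 (with 4 events)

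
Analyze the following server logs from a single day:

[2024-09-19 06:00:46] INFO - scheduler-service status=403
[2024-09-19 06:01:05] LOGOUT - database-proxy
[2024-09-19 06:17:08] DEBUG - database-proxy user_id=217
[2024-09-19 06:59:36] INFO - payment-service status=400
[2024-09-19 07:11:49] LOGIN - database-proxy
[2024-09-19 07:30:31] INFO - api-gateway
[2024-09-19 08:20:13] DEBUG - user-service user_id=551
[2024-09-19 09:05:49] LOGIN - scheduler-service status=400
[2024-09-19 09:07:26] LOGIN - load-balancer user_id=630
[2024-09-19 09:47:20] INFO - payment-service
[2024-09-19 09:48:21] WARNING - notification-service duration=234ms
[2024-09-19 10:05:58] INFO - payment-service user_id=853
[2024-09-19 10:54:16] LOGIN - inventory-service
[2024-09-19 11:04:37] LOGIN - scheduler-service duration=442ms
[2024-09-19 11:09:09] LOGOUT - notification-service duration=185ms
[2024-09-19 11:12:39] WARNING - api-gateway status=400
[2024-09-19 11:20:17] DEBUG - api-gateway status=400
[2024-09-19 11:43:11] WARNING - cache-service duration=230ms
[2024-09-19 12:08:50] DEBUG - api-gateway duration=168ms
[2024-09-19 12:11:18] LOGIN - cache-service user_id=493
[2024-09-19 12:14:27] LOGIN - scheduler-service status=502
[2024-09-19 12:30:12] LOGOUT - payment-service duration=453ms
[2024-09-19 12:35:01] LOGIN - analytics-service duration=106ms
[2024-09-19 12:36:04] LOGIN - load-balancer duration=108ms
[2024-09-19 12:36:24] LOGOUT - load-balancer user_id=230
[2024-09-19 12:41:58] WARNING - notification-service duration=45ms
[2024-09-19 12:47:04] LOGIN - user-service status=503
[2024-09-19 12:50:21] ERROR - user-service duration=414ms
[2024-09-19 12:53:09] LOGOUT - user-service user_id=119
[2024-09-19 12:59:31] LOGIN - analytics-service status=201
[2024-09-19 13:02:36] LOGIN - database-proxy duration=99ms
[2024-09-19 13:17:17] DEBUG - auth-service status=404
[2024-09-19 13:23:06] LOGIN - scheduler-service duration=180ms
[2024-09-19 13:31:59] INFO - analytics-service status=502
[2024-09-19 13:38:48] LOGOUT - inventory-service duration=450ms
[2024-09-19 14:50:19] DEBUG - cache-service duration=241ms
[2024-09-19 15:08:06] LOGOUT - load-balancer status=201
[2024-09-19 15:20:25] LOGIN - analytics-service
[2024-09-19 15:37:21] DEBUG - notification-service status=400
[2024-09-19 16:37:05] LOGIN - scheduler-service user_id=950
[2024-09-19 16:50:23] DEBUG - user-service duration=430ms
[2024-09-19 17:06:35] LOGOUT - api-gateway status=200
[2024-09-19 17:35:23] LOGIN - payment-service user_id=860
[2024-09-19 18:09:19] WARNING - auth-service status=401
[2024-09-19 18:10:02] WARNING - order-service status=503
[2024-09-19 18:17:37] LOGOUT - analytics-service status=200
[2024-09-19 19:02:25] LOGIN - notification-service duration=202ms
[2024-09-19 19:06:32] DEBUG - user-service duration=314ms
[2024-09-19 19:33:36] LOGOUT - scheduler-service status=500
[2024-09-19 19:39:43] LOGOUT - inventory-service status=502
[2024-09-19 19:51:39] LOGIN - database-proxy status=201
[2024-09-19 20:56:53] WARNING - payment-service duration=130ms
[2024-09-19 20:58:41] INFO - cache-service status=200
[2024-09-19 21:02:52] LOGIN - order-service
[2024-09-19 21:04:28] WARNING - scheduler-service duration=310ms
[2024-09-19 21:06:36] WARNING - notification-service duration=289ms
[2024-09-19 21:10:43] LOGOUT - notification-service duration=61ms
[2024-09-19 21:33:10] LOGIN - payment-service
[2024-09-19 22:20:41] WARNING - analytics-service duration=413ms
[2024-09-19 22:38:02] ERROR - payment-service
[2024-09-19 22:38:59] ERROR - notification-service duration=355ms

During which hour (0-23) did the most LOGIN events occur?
12

To find the peak hour:

1. Group all LOGIN events by hour
2. Count events in each hour
3. Find hour with maximum count
4. Peak hour: 12 (with 6 events)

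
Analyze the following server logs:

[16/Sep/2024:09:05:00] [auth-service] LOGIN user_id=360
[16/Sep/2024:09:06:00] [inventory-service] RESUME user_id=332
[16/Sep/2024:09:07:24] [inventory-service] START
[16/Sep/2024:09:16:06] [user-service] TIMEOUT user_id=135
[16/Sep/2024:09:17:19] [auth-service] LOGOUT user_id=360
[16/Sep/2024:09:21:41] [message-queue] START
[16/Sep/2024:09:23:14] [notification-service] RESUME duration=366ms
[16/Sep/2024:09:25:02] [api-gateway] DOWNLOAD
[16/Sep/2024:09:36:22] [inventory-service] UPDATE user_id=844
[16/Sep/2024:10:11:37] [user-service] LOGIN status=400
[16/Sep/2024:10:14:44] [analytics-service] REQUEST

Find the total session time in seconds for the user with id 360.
739

To calculate session duration:

1. Find LOGIN event for user_id=360: 16/Sep/2024:09:05:00
2. Find LOGOUT event for user_id=360: 16/Sep/2024:09:17:19
3. Session duration: 16/Sep/2024:09:17:19 - 16/Sep/2024:09:05:00 = 739 seconds (12 minutes)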